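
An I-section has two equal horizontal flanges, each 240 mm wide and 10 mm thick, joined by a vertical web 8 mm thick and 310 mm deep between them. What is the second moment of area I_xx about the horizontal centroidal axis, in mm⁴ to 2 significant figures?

I_xx ≈ 1.4 × 10⁸ mm⁴

Break the section into simple shapes (no overlaps), measuring from the bottom-left corner of the bounding box.
Bottom flange: 240 × 10, A = 2 400 mm², y = 5 mm, Ī = 20 000 mm⁴.
Web: 8 × 310, A = 2 480 mm², y = 165 mm, Ī = 19 860 667 mm⁴.
Top flange: 240 × 10, A = 2 400 mm², y = 325 mm, Ī = 20 000 mm⁴.
By symmetry the centroid is at mid-height, ȳ = 165 mm.
Transfer each piece to the horizontal centroidal axis using Ī + A·d² with d = y − 165:
  bottom flange: d = -160 mm → contributes +61 460 000 mm⁴
  web: d = 0 mm → contributes +19 860 667 mm⁴
  top flange: d = 160 mm → contributes +61 460 000 mm⁴
Total I = 142 780 667 mm⁴.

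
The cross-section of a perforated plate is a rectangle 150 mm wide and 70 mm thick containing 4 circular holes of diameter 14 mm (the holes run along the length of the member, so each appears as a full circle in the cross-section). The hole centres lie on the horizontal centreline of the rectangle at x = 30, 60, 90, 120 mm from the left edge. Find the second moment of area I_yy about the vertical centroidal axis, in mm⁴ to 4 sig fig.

I_yy ≈ 1.899 × 10⁷ mm⁴

Decompose the section into non-overlapping parts with the origin at the bottom-left of its bounding rectangle.
Plate: 150 × 70, A = 10 500 mm², x = 75 mm, Ī = 19 687 500 mm⁴.
Hole 1 (subtracted): ⌀14, A = 153.938 mm², x = 30 mm, Ī = 1885.74 mm⁴.
Hole 2 (subtracted): ⌀14, A = 153.938 mm², x = 60 mm, Ī = 1885.74 mm⁴.
Hole 3 (subtracted): ⌀14, A = 153.938 mm², x = 90 mm, Ī = 1885.74 mm⁴.
Hole 4 (subtracted): ⌀14, A = 153.938 mm², x = 120 mm, Ī = 1885.74 mm⁴.
By symmetry the centroid is at mid-width, x̄ = 75 mm.
Transfer each piece to the vertical centroidal axis using Ī + A·d² with d = x − 75:
  plate: d = 0 mm → contributes +19 687 500 mm⁴
  hole 1: d = -45 mm → contributes −313 610 mm⁴
  hole 2: d = -15 mm → contributes −36521.8 mm⁴
  hole 3: d = 15 mm → contributes −36521.8 mm⁴
  hole 4: d = 45 mm → contributes −313 610 mm⁴
Total I = 18 987 236 mm⁴.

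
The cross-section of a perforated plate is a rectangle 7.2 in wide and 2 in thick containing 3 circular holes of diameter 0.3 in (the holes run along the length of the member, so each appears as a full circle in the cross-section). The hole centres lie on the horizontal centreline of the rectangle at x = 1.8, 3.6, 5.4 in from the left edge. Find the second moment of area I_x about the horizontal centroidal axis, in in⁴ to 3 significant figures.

I_x ≈ 4.80 in⁴

Break the section into simple shapes (no overlaps), measuring from the bottom-left corner of the bounding box.
Plate: 7.2 × 2, A = 14.4 in², y = 1 in, Ī = 4.8 in⁴.
Hole 1 (subtracted): ⌀0.3, A = 0.070686 in², y = 1 in, Ī = 0.00039761 in⁴.
Hole 2 (subtracted): ⌀0.3, A = 0.070686 in², y = 1 in, Ī = 0.00039761 in⁴.
Hole 3 (subtracted): ⌀0.3, A = 0.070686 in², y = 1 in, Ī = 0.00039761 in⁴.
By symmetry the centroid is at mid-height, ȳ = 1 in.
All pieces are centred on the horizontal centroidal axis, so I = ΣĪ (holes subtracted) = 4.7988 in⁴.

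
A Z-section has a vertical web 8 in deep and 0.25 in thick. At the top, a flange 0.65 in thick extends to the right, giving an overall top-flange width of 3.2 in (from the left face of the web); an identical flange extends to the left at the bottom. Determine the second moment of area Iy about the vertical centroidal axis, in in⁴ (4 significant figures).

Iy ≈ 12.61 in⁴

Decompose the section into non-overlapping parts with the origin at the bottom-left of its bounding rectangle.
Web: 0.25 × 8, A = 2 in², x = 3.075 in, Ī = 0.0104167 in⁴.
Top flange (beyond web): 2.95 × 0.65, A = 1.9175 in², x = 4.675 in, Ī = 1.39059 in⁴.
Bottom flange (beyond web): 2.95 × 0.65, A = 1.9175 in², x = 1.475 in, Ī = 1.39059 in⁴.
Centroid: x̄ = ΣA·x / ΣA = 3.075 in.
Transfer each piece to the vertical centroidal axis using Ī + A·d² with d = x − 3.075:
  web: d = 0 in → contributes +0.0104167 in⁴
  top flange (beyond web): d = 1.6 in → contributes +6.29939 in⁴
  bottom flange (beyond web): d = -1.6 in → contributes +6.29939 in⁴
Total I = 12.6092 in⁴.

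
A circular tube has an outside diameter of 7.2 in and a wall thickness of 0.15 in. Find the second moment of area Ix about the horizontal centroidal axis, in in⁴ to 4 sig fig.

Decompose the section into non-overlapping parts with the origin at the bottom-left of its bounding rectangle.
Outer circle: ⌀7.2, A = 40.715 in², y = 3.6 in, Ī = 131.917 in⁴.
Bore (subtracted): ⌀6.9, A = 37.3928 in², y = 3.6 in, Ī = 111.267 in⁴.
By symmetry the centroid is at mid-height, ȳ = 3.6 in.
All pieces are centred on the horizontal centroidal axis, so I = ΣĪ (holes subtracted) = 20.6498 in⁴.

Ix ≈ 20.65 in⁴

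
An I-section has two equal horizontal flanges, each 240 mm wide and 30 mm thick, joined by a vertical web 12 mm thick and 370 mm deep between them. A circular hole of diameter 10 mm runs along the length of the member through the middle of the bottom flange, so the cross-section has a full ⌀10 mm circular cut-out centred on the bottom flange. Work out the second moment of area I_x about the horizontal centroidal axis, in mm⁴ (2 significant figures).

I_x ≈ 6.2 × 10⁸ mm⁴

Break the section into simple shapes (no overlaps), measuring from the bottom-left corner of the bounding box.
Bottom flange: 240 × 30, A = 7 200 mm², y = 15 mm, Ī = 540 000 mm⁴.
Web: 12 × 370, A = 4 440 mm², y = 215 mm, Ī = 50 653 000 mm⁴.
Top flange: 240 × 30, A = 7 200 mm², y = 415 mm, Ī = 540 000 mm⁴.
Hole (subtracted): ⌀10, A = 78.54 mm², y = 15 mm, Ī = 490.9 mm⁴.
Centroid: ȳ = ΣA·y / ΣA = 215.8 mm.
Transfer each piece to the horizontal centroidal axis using Ī + A·d² with d = y − 215.8:
  bottom flange: d = -200.8 mm → contributes +290 956 316 mm⁴
  web: d = -0.8372 mm → contributes +50 656 112 mm⁴
  top flange: d = 199.2 mm → contributes +286 133 778 mm⁴
  hole: d = -200.8 mm → contributes −3 168 441 mm⁴
Total I = 624 577 765 mm⁴.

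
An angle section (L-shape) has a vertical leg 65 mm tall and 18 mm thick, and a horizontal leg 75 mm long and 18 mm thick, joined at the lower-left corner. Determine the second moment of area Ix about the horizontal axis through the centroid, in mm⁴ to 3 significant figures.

Ix ≈ 7.42 × 10⁵ mm⁴

Decompose the section into non-overlapping parts with the origin at the bottom-left of its bounding rectangle.
Vertical leg: 18 × 65, A = 1 170 mm², y = 32.5 mm, Ī = 411 938 mm⁴.
Horizontal leg (remainder): 57 × 18, A = 1 026 mm², y = 9 mm, Ī = 27 702 mm⁴.
Centroid: ȳ = ΣA·y / ΣA = 21.52 mm.
Transfer each piece to the horizontal axis through the centroid using Ī + A·d² with d = y − 21.52:
  vertical leg: d = 10.98 mm → contributes +552 981 mm⁴
  horizontal leg (remainder): d = -12.52 mm → contributes +188 541 mm⁴
Total I = 741 521 mm⁴.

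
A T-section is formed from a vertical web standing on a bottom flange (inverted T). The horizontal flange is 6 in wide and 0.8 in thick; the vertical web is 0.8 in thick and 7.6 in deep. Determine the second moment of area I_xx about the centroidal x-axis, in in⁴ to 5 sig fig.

Split into non-overlapping primitives; take the origin at the lower-left of the bounding box.
Flange: 6 × 0.8, A = 4.8 in², y = 0.4 in, Ī = 0.256 in⁴.
Web: 0.8 × 7.6, A = 6.08 in², y = 4.6 in, Ī = 29.26507 in⁴.
Centroid: ȳ = ΣA·y / ΣA = 2.747059 in.
Transfer each piece to the centroidal x-axis using Ī + A·d² with d = y − 2.747059:
  flange: d = -2.347059 in → contributes +26.69769 in⁴
  web: d = 1.852941 in → contributes +50.14008 in⁴
Total I = 76.83777 in⁴.

I_xx ≈ 76.838 in⁴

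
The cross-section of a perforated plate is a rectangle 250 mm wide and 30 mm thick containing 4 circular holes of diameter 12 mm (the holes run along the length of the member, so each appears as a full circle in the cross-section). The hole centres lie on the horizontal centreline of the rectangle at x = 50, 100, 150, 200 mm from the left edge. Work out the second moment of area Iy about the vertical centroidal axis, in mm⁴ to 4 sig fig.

Iy ≈ 3.764 × 10⁷ mm⁴

Break the section into simple shapes (no overlaps), measuring from the bottom-left corner of the bounding box.
Plate: 250 × 30, A = 7 500 mm², x = 125 mm, Ī = 39 062 500 mm⁴.
Hole 1 (subtracted): ⌀12, A = 113.097 mm², x = 50 mm, Ī = 1017.88 mm⁴.
Hole 2 (subtracted): ⌀12, A = 113.097 mm², x = 100 mm, Ī = 1017.88 mm⁴.
Hole 3 (subtracted): ⌀12, A = 113.097 mm², x = 150 mm, Ī = 1017.88 mm⁴.
Hole 4 (subtracted): ⌀12, A = 113.097 mm², x = 200 mm, Ī = 1017.88 mm⁴.
By symmetry the centroid is at mid-width, x̄ = 125 mm.
Transfer each piece to the vertical centroidal axis using Ī + A·d² with d = x − 125:
  plate: d = 0 mm → contributes +39 062 500 mm⁴
  hole 1: d = -75 mm → contributes −637 190 mm⁴
  hole 2: d = -25 mm → contributes −71703.7 mm⁴
  hole 3: d = 25 mm → contributes −71703.7 mm⁴
  hole 4: d = 75 mm → contributes −637 190 mm⁴
Total I = 37 644 712 mm⁴.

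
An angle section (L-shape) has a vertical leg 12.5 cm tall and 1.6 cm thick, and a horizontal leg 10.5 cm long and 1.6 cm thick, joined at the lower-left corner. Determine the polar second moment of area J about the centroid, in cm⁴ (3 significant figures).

Treat the section as a set of non-overlapping primitives; coordinates are from the bounding-box lower-left.
Vertical leg: 1.6 × 12.5, A = 20 cm², y = 6.25 cm, Ī = 260.42 cm⁴.
Horizontal leg (remainder): 8.9 × 1.6, A = 14.24 cm², y = 0.8 cm, Ī = 3.0379 cm⁴.
Centroid: ȳ = ΣA·y / ΣA = 3.9834 cm.
Transfer each piece to the centroidal x-axis using Ī + A·d² with d = y − 3.9834:
  vertical leg: d = 2.2666 cm → contributes +363.17 cm⁴
  horizontal leg (remainder): d = -3.1834 cm → contributes +147.35 cm⁴
Total I = 510.51 cm⁴.
For the y-axis: x̄ = 2.9834 cm.
Repeating about the centroidal y-axis gives I_y = 327.52 cm⁴.
Polar second moment: J = I_x + I_y = 838.03 cm⁴.

J ≈ 838 cm⁴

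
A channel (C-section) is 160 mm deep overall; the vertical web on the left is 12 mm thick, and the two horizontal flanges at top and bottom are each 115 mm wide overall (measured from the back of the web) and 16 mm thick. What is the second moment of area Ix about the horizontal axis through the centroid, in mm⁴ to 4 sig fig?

Ix ≈ 2.125 × 10⁷ mm⁴

Break the section into simple shapes (no overlaps), measuring from the bottom-left corner of the bounding box.
Web: 12 × 160, A = 1 920 mm², y = 80 mm, Ī = 4 096 000 mm⁴.
Top flange (beyond web): 103 × 16, A = 1 648 mm², y = 152 mm, Ī = 35157.3 mm⁴.
Bottom flange (beyond web): 103 × 16, A = 1 648 mm², y = 8 mm, Ī = 35157.3 mm⁴.
By symmetry the centroid is at mid-height, ȳ = 80 mm.
Transfer each piece to the horizontal axis through the centroid using Ī + A·d² with d = y − 80:
  web: d = 0 mm → contributes +4 096 000 mm⁴
  top flange (beyond web): d = 72 mm → contributes +8 578 389 mm⁴
  bottom flange (beyond web): d = -72 mm → contributes +8 578 389 mm⁴
Total I = 21 252 779 mm⁴.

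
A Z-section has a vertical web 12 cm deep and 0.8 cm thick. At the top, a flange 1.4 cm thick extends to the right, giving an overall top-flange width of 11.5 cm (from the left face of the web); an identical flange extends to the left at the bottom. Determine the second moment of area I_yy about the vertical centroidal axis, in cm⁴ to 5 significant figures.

I_yy ≈ 1276.9 cm⁴

Decompose the section into non-overlapping parts with the origin at the bottom-left of its bounding rectangle.
Web: 0.8 × 12, A = 9.6 cm², x = 11.1 cm, Ī = 0.512 cm⁴.
Top flange (beyond web): 10.7 × 1.4, A = 14.98 cm², x = 16.85 cm, Ī = 142.9217 cm⁴.
Bottom flange (beyond web): 10.7 × 1.4, A = 14.98 cm², x = 5.35 cm, Ī = 142.9217 cm⁴.
Centroid: x̄ = ΣA·x / ΣA = 11.1 cm.
Transfer each piece to the vertical centroidal axis using Ī + A·d² with d = x − 11.1:
  web: d = 0 cm → contributes +0.512 cm⁴
  top flange (beyond web): d = 5.75 cm → contributes +638.1979 cm⁴
  bottom flange (beyond web): d = -5.75 cm → contributes +638.1979 cm⁴
Total I = 1276.908 cm⁴.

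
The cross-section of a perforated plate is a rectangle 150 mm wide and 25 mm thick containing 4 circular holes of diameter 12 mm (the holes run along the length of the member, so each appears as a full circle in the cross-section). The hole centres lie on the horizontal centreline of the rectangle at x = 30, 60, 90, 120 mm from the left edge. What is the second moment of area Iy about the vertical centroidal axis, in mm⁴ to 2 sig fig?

Break the section into simple shapes (no overlaps), measuring from the bottom-left corner of the bounding box.
Plate: 150 × 25, A = 3 750 mm², x = 75 mm, Ī = 7 031 250 mm⁴.
Hole 1 (subtracted): ⌀12, A = 113.1 mm², x = 30 mm, Ī = 1 018 mm⁴.
Hole 2 (subtracted): ⌀12, A = 113.1 mm², x = 60 mm, Ī = 1 018 mm⁴.
Hole 3 (subtracted): ⌀12, A = 113.1 mm², x = 90 mm, Ī = 1 018 mm⁴.
Hole 4 (subtracted): ⌀12, A = 113.1 mm², x = 120 mm, Ī = 1 018 mm⁴.
By symmetry the centroid is at mid-width, x̄ = 75 mm.
Transfer each piece to the vertical centroidal axis using Ī + A·d² with d = x − 75:
  plate: d = 0 mm → contributes +7 031 250 mm⁴
  hole 1: d = -45 mm → contributes −230 040 mm⁴
  hole 2: d = -15 mm → contributes −26 465 mm⁴
  hole 3: d = 15 mm → contributes −26 465 mm⁴
  hole 4: d = 45 mm → contributes −230 040 mm⁴
Total I = 6 518 240 mm⁴.

Iy ≈ 6.5 × 10⁶ mm⁴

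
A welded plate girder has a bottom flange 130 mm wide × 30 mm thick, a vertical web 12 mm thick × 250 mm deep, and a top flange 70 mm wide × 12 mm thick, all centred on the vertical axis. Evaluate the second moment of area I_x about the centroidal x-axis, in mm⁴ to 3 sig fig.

I_x ≈ 8.22 × 10⁷ mm⁴

Break the section into simple shapes (no overlaps), measuring from the bottom-left corner of the bounding box.
Bottom plate: 130 × 30, A = 3 900 mm², y = 15 mm, Ī = 292 500 mm⁴.
Web plate: 12 × 250, A = 3 000 mm², y = 155 mm, Ī = 15 625 000 mm⁴.
Top plate: 70 × 12, A = 840 mm², y = 286 mm, Ī = 10 080 mm⁴.
Centroid: ȳ = ΣA·y / ΣA = 98.674 mm.
Transfer each piece to the centroidal x-axis using Ī + A·d² with d = y − 98.674:
  bottom plate: d = -83.674 mm → contributes +27 597 992 mm⁴
  web plate: d = 56.326 mm → contributes +25 142 713 mm⁴
  top plate: d = 187.33 mm → contributes +29 486 414 mm⁴
Total I = 82 227 120 mm⁴.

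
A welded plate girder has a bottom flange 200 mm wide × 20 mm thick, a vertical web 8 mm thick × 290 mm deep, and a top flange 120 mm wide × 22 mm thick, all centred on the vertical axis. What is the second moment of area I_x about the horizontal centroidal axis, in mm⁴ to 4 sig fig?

Split into non-overlapping primitives; take the origin at the lower-left of the bounding box.
Bottom plate: 200 × 20, A = 4 000 mm², y = 10 mm, Ī = 133 333 mm⁴.
Web plate: 8 × 290, A = 2 320 mm², y = 165 mm, Ī = 16 259 333 mm⁴.
Top plate: 120 × 22, A = 2 640 mm², y = 321 mm, Ī = 106 480 mm⁴.
Centroid: ȳ = ΣA·y / ΣA = 141.768 mm.
Transfer each piece to the horizontal centroidal axis using Ī + A·d² with d = y − 141.768:
  bottom plate: d = -131.768 mm → contributes +69 584 406 mm⁴
  web plate: d = 23.2321 mm → contributes +17 511 513 mm⁴
  top plate: d = 179.232 mm → contributes +84 914 265 mm⁴
Total I = 172 010 184 mm⁴.

I_x ≈ 1.720 × 10⁸ mm⁴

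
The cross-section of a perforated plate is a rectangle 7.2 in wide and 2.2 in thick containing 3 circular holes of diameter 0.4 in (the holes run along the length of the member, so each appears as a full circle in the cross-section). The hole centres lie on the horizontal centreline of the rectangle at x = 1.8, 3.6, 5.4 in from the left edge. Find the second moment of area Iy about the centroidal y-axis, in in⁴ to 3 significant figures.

Iy ≈ 67.6 in⁴

Split into non-overlapping primitives; take the origin at the lower-left of the bounding box.
Plate: 7.2 × 2.2, A = 15.84 in², x = 3.6 in, Ī = 68.429 in⁴.
Hole 1 (subtracted): ⌀0.4, A = 0.12566 in², x = 1.8 in, Ī = 0.0012566 in⁴.
Hole 2 (subtracted): ⌀0.4, A = 0.12566 in², x = 3.6 in, Ī = 0.0012566 in⁴.
Hole 3 (subtracted): ⌀0.4, A = 0.12566 in², x = 5.4 in, Ī = 0.0012566 in⁴.
By symmetry the centroid is at mid-width, x̄ = 3.6 in.
Transfer each piece to the centroidal y-axis using Ī + A·d² with d = x − 3.6:
  plate: d = 0 in → contributes +68.429 in⁴
  hole 1: d = -1.8 in → contributes −0.40841 in⁴
  hole 2: d = 0 in → contributes −0.0012566 in⁴
  hole 3: d = 1.8 in → contributes −0.40841 in⁴
Total I = 67.611 in⁴.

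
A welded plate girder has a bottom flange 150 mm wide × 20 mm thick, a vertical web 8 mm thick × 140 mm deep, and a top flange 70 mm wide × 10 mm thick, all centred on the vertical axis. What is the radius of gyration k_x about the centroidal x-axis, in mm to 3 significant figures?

k_x ≈ 60.7 mm

Split into non-overlapping primitives; take the origin at the lower-left of the bounding box.
Bottom plate: 150 × 20, A = 3 000 mm², y = 10 mm, Ī = 100 000 mm⁴.
Web plate: 8 × 140, A = 1 120 mm², y = 90 mm, Ī = 1 829 333 mm⁴.
Top plate: 70 × 10, A = 700 mm², y = 165 mm, Ī = 5833.3 mm⁴.
Centroid: ȳ = ΣA·y / ΣA = 51.1 mm.
Transfer each piece to the centroidal x-axis using Ī + A·d² with d = y − 51.1:
  bottom plate: d = -41.1 mm → contributes +5 167 528 mm⁴
  web plate: d = 38.9 mm → contributes +3 524 165 mm⁴
  top plate: d = 113.9 mm → contributes +9 087 146 mm⁴
Total I = 17 778 839 mm⁴.
Radius of gyration: k = √(I/A) = √(17 778 839 / 4 820) = 60.733 mm.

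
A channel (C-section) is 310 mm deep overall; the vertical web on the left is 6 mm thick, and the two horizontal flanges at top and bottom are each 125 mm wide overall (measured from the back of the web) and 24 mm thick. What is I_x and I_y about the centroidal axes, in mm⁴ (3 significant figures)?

Break the section into simple shapes (no overlaps), measuring from the bottom-left corner of the bounding box.
Web: 6 × 310, A = 1 860 mm², y = 155 mm, Ī = 14 895 500 mm⁴.
Top flange (beyond web): 119 × 24, A = 2 856 mm², y = 298 mm, Ī = 137 088 mm⁴.
Bottom flange (beyond web): 119 × 24, A = 2 856 mm², y = 12 mm, Ī = 137 088 mm⁴.
By symmetry the centroid is at mid-height, ȳ = 155 mm.
Transfer each piece to the centroidal x-axis using Ī + A·d² with d = y − 155:
  web: d = 0 mm → contributes +14 895 500 mm⁴
  top flange (beyond web): d = 143 mm → contributes +58 539 432 mm⁴
  bottom flange (beyond web): d = -143 mm → contributes +58 539 432 mm⁴
Total I = 131 974 364 mm⁴.
For the y-axis: x̄ = 50.147 mm.
Repeating about the centroidal y-axis gives I_y = 12 227 100 mm⁴.

I_x ≈ 1.32 × 10⁸ mm⁴, I_y ≈ 1.22 × 10⁷ mm⁴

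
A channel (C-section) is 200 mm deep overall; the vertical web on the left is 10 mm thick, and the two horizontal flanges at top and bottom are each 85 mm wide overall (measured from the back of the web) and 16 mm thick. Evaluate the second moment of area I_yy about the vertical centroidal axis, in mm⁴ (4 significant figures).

I_yy ≈ 3.112 × 10⁶ mm⁴

Treat the section as a set of non-overlapping primitives; coordinates are from the bounding-box lower-left.
Web: 10 × 200, A = 2 000 mm², x = 5 mm, Ī = 16666.7 mm⁴.
Top flange (beyond web): 75 × 16, A = 1 200 mm², x = 47.5 mm, Ī = 562 500 mm⁴.
Bottom flange (beyond web): 75 × 16, A = 1 200 mm², x = 47.5 mm, Ī = 562 500 mm⁴.
Centroid: x̄ = ΣA·x / ΣA = 28.1818 mm.
Transfer each piece to the vertical centroidal axis using Ī + A·d² with d = x − 28.1818:
  web: d = -23.1818 mm → contributes +1 091 460 mm⁴
  top flange (beyond web): d = 19.3182 mm → contributes +1 010 331 mm⁴
  bottom flange (beyond web): d = 19.3182 mm → contributes +1 010 331 mm⁴
Total I = 3 112 121 mm⁴.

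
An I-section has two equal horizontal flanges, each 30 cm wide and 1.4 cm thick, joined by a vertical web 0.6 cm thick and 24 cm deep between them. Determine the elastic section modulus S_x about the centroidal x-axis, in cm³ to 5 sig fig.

S_x ≈ 1063.7 cm³

Split into non-overlapping primitives; take the origin at the lower-left of the bounding box.
Bottom flange: 30 × 1.4, A = 42 cm², y = 0.7 cm, Ī = 6.86 cm⁴.
Web: 0.6 × 24, A = 14.4 cm², y = 13.4 cm, Ī = 691.2 cm⁴.
Top flange: 30 × 1.4, A = 42 cm², y = 26.1 cm, Ī = 6.86 cm⁴.
By symmetry the centroid is at mid-height, ȳ = 13.4 cm.
Transfer each piece to the centroidal x-axis using Ī + A·d² with d = y − 13.4:
  bottom flange: d = -12.7 cm → contributes +6781.04 cm⁴
  web: d = 0 cm → contributes +691.2 cm⁴
  top flange: d = 12.7 cm → contributes +6781.04 cm⁴
Total I = 14253.28 cm⁴.
Extreme fibre distance c = 13.4 cm; S = I/c = 1063.678 cm³.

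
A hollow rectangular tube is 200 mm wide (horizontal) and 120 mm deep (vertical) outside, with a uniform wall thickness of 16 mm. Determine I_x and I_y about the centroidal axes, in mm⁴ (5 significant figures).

I_x ≈ 1.9259 × 10⁷ mm⁴, I_y ≈ 4.5228 × 10⁷ mm⁴

Break the section into simple shapes (no overlaps), measuring from the bottom-left corner of the bounding box.
Outer rectangle: 200 × 120, A = 24 000 mm², y = 60 mm, Ī = 28 800 000 mm⁴.
Inner void (subtracted): 168 × 88, A = 14 784 mm², y = 60 mm, Ī = 9 540 608 mm⁴.
By symmetry the centroid is at mid-height, ȳ = 60 mm.
All pieces are centred on the centroidal x-axis, so I = ΣĪ (holes subtracted) = 19 259 392 mm⁴.
Repeating about the centroidal y-axis gives I_y = 45 228 032 mm⁴.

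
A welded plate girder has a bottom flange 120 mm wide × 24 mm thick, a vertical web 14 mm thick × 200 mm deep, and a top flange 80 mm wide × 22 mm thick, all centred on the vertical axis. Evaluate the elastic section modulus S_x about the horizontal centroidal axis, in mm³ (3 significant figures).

Treat the section as a set of non-overlapping primitives; coordinates are from the bounding-box lower-left.
Bottom plate: 120 × 24, A = 2 880 mm², y = 12 mm, Ī = 138 240 mm⁴.
Web plate: 14 × 200, A = 2 800 mm², y = 124 mm, Ī = 9 333 333 mm⁴.
Top plate: 80 × 22, A = 1 760 mm², y = 235 mm, Ī = 70 987 mm⁴.
Centroid: ȳ = ΣA·y / ΣA = 106.9 mm.
Transfer each piece to the horizontal centroidal axis using Ī + A·d² with d = y − 106.9:
  bottom plate: d = -94.903 mm → contributes +26 077 312 mm⁴
  web plate: d = 17.097 mm → contributes +10 151 772 mm⁴
  top plate: d = 128.1 mm → contributes +28 950 446 mm⁴
Total I = 65 179 530 mm⁴.
Extreme fibre distance c = 139.1 mm; S = I/c = 468 591 mm³.

S_x ≈ 4.69 × 10⁵ mm³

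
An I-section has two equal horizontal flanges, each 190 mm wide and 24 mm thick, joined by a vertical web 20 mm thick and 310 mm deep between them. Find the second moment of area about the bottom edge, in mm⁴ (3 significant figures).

I_base ≈ 7.95 × 10⁸ mm⁴

Split into non-overlapping primitives; take the origin at the lower-left of the bounding box.
Bottom flange: 190 × 24, A = 4 560 mm², y = 12 mm, Ī = 218 880 mm⁴.
Web: 20 × 310, A = 6 200 mm², y = 179 mm, Ī = 49 651 667 mm⁴.
Top flange: 190 × 24, A = 4 560 mm², y = 346 mm, Ī = 218 880 mm⁴.
Transfer each piece to a horizontal axis along the bottom face using Ī + A·d² with d = y − 0:
  bottom flange: d = 12 mm → contributes +875 520 mm⁴
  web: d = 179 mm → contributes +248 305 867 mm⁴
  top flange: d = 346 mm → contributes +546 123 840 mm⁴
Total I = 795 305 227 mm⁴.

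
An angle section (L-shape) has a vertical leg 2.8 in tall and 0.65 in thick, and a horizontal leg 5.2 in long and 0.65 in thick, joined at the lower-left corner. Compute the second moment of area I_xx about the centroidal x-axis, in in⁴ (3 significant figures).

Treat the section as a set of non-overlapping primitives; coordinates are from the bounding-box lower-left.
Vertical leg: 0.65 × 2.8, A = 1.82 in², y = 1.4 in, Ī = 1.1891 in⁴.
Horizontal leg (remainder): 4.55 × 0.65, A = 2.9575 in², y = 0.325 in, Ī = 0.10413 in⁴.
Centroid: ȳ = ΣA·y / ΣA = 0.73452 in.
Transfer each piece to the centroidal x-axis using Ī + A·d² with d = y − 0.73452:
  vertical leg: d = 0.66548 in → contributes +1.9951 in⁴
  horizontal leg (remainder): d = -0.40952 in → contributes +0.60013 in⁴
Total I = 2.5952 in⁴.

I_xx ≈ 2.60 in⁴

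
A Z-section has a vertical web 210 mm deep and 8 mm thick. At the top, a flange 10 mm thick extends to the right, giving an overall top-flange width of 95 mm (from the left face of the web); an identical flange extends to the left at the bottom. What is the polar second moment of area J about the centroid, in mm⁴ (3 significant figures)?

Decompose the section into non-overlapping parts with the origin at the bottom-left of its bounding rectangle.
Web: 8 × 210, A = 1 680 mm², y = 105 mm, Ī = 6 174 000 mm⁴.
Top flange (beyond web): 87 × 10, A = 870 mm², y = 205 mm, Ī = 7 250 mm⁴.
Bottom flange (beyond web): 87 × 10, A = 870 mm², y = 5 mm, Ī = 7 250 mm⁴.
Centroid: ȳ = ΣA·y / ΣA = 105 mm.
Transfer each piece to the centroidal x-axis using Ī + A·d² with d = y − 105:
  web: d = 0 mm → contributes +6 174 000 mm⁴
  top flange (beyond web): d = 100 mm → contributes +8 707 250 mm⁴
  bottom flange (beyond web): d = -100 mm → contributes +8 707 250 mm⁴
Total I = 23 588 500 mm⁴.
For the y-axis: x̄ = 91 mm.
Repeating about the centroidal y-axis gives I_y = 5 032 340 mm⁴.
Polar second moment: J = I_x + I_y = 28 620 840 mm⁴.

J ≈ 2.86 × 10⁷ mm⁴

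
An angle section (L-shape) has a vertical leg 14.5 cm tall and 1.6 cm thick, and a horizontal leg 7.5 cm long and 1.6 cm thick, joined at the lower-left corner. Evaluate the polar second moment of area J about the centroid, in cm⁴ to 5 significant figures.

Break the section into simple shapes (no overlaps), measuring from the bottom-left corner of the bounding box.
Vertical leg: 1.6 × 14.5, A = 23.2 cm², y = 7.25 cm, Ī = 406.4833 cm⁴.
Horizontal leg (remainder): 5.9 × 1.6, A = 9.44 cm², y = 0.8 cm, Ī = 2.013867 cm⁴.
Centroid: ȳ = ΣA·y / ΣA = 5.384559 cm.
Transfer each piece to the centroidal x-axis using Ī + A·d² with d = y − 5.384559:
  vertical leg: d = 1.865441 cm → contributes +487.2163 cm⁴
  horizontal leg (remainder): d = -4.584559 cm → contributes +200.4255 cm⁴
Total I = 687.6418 cm⁴.
For the y-axis: x̄ = 1.884559 cm.
Repeating about the centroidal y-axis gives I_y = 126.6898 cm⁴.
Polar second moment: J = I_x + I_y = 814.3316 cm⁴.

J ≈ 814.33 cm⁴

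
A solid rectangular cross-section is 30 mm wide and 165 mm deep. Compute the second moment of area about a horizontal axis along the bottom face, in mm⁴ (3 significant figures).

I_base ≈ 4.49 × 10⁷ mm⁴

The section: 30 × 165, A = 4 950 mm², y = 82.5 mm, Ī = 11 230 313 mm⁴.
Transfer it to the bottom edge using Ī + A·d² with d = y − 0:
  the section: d = 82.5 mm → contributes +44 921 250 mm⁴
Total I = 44 921 250 mm⁴.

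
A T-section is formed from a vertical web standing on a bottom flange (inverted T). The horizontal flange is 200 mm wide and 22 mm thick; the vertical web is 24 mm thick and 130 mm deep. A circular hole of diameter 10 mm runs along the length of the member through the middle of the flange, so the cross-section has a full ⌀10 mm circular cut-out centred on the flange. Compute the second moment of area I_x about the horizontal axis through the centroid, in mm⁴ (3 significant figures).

I_x ≈ 1.50 × 10⁷ mm⁴

Treat the section as a set of non-overlapping primitives; coordinates are from the bounding-box lower-left.
Flange: 200 × 22, A = 4 400 mm², y = 11 mm, Ī = 177 467 mm⁴.
Web: 24 × 130, A = 3 120 mm², y = 87 mm, Ī = 4 394 000 mm⁴.
Hole (subtracted): ⌀10, A = 78.54 mm², y = 11 mm, Ī = 490.87 mm⁴.
Centroid: ȳ = ΣA·y / ΣA = 42.865 mm.
Transfer each piece to the horizontal axis through the centroid using Ī + A·d² with d = y − 42.865:
  flange: d = -31.865 mm → contributes +4 645 051 mm⁴
  web: d = 44.135 mm → contributes +10 471 521 mm⁴
  hole: d = -31.865 mm → contributes −80 237 mm⁴
Total I = 15 036 335 mm⁴.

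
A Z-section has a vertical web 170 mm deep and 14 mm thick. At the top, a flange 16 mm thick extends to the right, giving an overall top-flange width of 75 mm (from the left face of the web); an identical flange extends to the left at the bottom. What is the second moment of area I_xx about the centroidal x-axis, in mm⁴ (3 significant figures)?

I_xx ≈ 1.73 × 10⁷ mm⁴

Decompose the section into non-overlapping parts with the origin at the bottom-left of its bounding rectangle.
Web: 14 × 170, A = 2 380 mm², y = 85 mm, Ī = 5 731 833 mm⁴.
Top flange (beyond web): 61 × 16, A = 976 mm², y = 162 mm, Ī = 20 821 mm⁴.
Bottom flange (beyond web): 61 × 16, A = 976 mm², y = 8 mm, Ī = 20 821 mm⁴.
Centroid: ȳ = ΣA·y / ΣA = 85 mm.
Transfer each piece to the centroidal x-axis using Ī + A·d² with d = y − 85:
  web: d = 0 mm → contributes +5 731 833 mm⁴
  top flange (beyond web): d = 77 mm → contributes +5 807 525 mm⁴
  bottom flange (beyond web): d = -77 mm → contributes +5 807 525 mm⁴
Total I = 17 346 884 mm⁴.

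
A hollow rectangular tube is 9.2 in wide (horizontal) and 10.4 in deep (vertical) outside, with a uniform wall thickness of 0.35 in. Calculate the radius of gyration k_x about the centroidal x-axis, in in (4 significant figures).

k_x ≈ 4.040 in

Split into non-overlapping primitives; take the origin at the lower-left of the bounding box.
Outer rectangle: 9.2 × 10.4, A = 95.68 in², y = 5.2 in, Ī = 862.396 in⁴.
Inner void (subtracted): 8.5 × 9.7, A = 82.45 in², y = 5.2 in, Ī = 646.477 in⁴.
By symmetry the centroid is at mid-height, ȳ = 5.2 in.
All pieces are centred on the centroidal x-axis, so I = ΣĪ (holes subtracted) = 215.919 in⁴.
Radius of gyration: k = √(I/A) = √(215.919 / 13.23) = 4.03985 in.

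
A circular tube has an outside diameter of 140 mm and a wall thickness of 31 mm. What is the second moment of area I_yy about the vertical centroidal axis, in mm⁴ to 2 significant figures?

I_yy ≈ 1.7 × 10⁷ mm⁴

Decompose the section into non-overlapping parts with the origin at the bottom-left of its bounding rectangle.
Outer circle: ⌀140, A = 15 394 mm², x = 70 mm, Ī = 18 857 410 mm⁴.
Bore (subtracted): ⌀78, A = 4 778 mm², x = 70 mm, Ī = 1 816 972 mm⁴.
By symmetry the centroid is at mid-width, x̄ = 70 mm.
All pieces are centred on the vertical centroidal axis, so I = ΣĪ (holes subtracted) = 17 040 438 mm⁴.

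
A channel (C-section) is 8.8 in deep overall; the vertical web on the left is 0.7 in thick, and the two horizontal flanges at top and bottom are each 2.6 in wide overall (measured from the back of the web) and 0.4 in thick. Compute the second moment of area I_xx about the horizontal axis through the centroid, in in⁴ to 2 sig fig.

Split into non-overlapping primitives; take the origin at the lower-left of the bounding box.
Web: 0.7 × 8.8, A = 6.16 in², y = 4.4 in, Ī = 39.75 in⁴.
Top flange (beyond web): 1.9 × 0.4, A = 0.76 in², y = 8.6 in, Ī = 0.01013 in⁴.
Bottom flange (beyond web): 1.9 × 0.4, A = 0.76 in², y = 0.2 in, Ī = 0.01013 in⁴.
By symmetry the centroid is at mid-height, ȳ = 4.4 in.
Transfer each piece to the horizontal axis through the centroid using Ī + A·d² with d = y − 4.4:
  web: d = 0 in → contributes +39.75 in⁴
  top flange (beyond web): d = 4.2 in → contributes +13.42 in⁴
  bottom flange (beyond web): d = -4.2 in → contributes +13.42 in⁴
Total I = 66.59 in⁴.

I_xx ≈ 67 in⁴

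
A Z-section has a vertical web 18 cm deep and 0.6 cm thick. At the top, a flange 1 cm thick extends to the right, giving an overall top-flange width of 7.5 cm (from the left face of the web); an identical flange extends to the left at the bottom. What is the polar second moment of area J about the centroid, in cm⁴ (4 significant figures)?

Break the section into simple shapes (no overlaps), measuring from the bottom-left corner of the bounding box.
Web: 0.6 × 18, A = 10.8 cm², y = 9 cm, Ī = 291.6 cm⁴.
Top flange (beyond web): 6.9 × 1, A = 6.9 cm², y = 17.5 cm, Ī = 0.575 cm⁴.
Bottom flange (beyond web): 6.9 × 1, A = 6.9 cm², y = 0.5 cm, Ī = 0.575 cm⁴.
Centroid: ȳ = ΣA·y / ΣA = 9 cm.
Transfer each piece to the centroidal x-axis using Ī + A·d² with d = y − 9:
  web: d = 0 cm → contributes +291.6 cm⁴
  top flange (beyond web): d = 8.5 cm → contributes +499.1 cm⁴
  bottom flange (beyond web): d = -8.5 cm → contributes +499.1 cm⁴
Total I = 1289.8 cm⁴.
For the y-axis: x̄ = 7.2 cm.
Repeating about the centroidal y-axis gives I_y = 249.138 cm⁴.
Polar second moment: J = I_x + I_y = 1538.94 cm⁴.

J ≈ 1539 cm⁴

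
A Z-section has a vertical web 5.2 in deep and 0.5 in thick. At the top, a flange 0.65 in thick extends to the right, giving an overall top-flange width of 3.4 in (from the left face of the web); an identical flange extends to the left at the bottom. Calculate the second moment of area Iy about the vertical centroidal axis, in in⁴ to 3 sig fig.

Break the section into simple shapes (no overlaps), measuring from the bottom-left corner of the bounding box.
Web: 0.5 × 5.2, A = 2.6 in², x = 3.15 in, Ī = 0.054167 in⁴.
Top flange (beyond web): 2.9 × 0.65, A = 1.885 in², x = 4.85 in, Ī = 1.3211 in⁴.
Bottom flange (beyond web): 2.9 × 0.65, A = 1.885 in², x = 1.45 in, Ī = 1.3211 in⁴.
Centroid: x̄ = ΣA·x / ΣA = 3.15 in.
Transfer each piece to the vertical centroidal axis using Ī + A·d² with d = x − 3.15:
  web: d = 0 in → contributes +0.054167 in⁴
  top flange (beyond web): d = 1.7 in → contributes +6.7687 in⁴
  bottom flange (beyond web): d = -1.7 in → contributes +6.7687 in⁴
Total I = 13.592 in⁴.

Iy ≈ 13.6 in⁴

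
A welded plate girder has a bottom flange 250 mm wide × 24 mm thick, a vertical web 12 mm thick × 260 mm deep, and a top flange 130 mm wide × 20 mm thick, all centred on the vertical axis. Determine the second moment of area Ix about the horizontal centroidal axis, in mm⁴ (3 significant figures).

Treat the section as a set of non-overlapping primitives; coordinates are from the bounding-box lower-left.
Bottom plate: 250 × 24, A = 6 000 mm², y = 12 mm, Ī = 288 000 mm⁴.
Web plate: 12 × 260, A = 3 120 mm², y = 154 mm, Ī = 17 576 000 mm⁴.
Top plate: 130 × 20, A = 2 600 mm², y = 294 mm, Ī = 86 667 mm⁴.
Centroid: ȳ = ΣA·y / ΣA = 112.36 mm.
Transfer each piece to the horizontal centroidal axis using Ī + A·d² with d = y − 112.36:
  bottom plate: d = -100.36 mm → contributes +60 722 915 mm⁴
  web plate: d = 41.638 mm → contributes +22 985 274 mm⁴
  top plate: d = 181.64 mm → contributes +85 867 023 mm⁴
Total I = 169 575 213 mm⁴.

Ix ≈ 1.70 × 10⁸ mm⁴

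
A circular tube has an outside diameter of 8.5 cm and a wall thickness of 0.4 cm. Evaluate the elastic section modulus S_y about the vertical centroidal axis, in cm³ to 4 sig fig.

Break the section into simple shapes (no overlaps), measuring from the bottom-left corner of the bounding box.
Outer circle: ⌀8.5, A = 56.745 cm², x = 4.25 cm, Ī = 256.239 cm⁴.
Bore (subtracted): ⌀7.7, A = 46.5663 cm², x = 4.25 cm, Ī = 172.557 cm⁴.
By symmetry the centroid is at mid-width, x̄ = 4.25 cm.
All pieces are centred on the vertical centroidal axis, so I = ΣĪ (holes subtracted) = 83.6821 cm⁴.
Extreme fibre distance c = 4.25 cm; S = I/c = 19.6899 cm³.

S_y ≈ 19.69 cm³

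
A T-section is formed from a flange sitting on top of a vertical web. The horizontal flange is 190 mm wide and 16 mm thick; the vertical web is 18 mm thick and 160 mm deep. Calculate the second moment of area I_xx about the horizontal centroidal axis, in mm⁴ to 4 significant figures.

Break the section into simple shapes (no overlaps), measuring from the bottom-left corner of the bounding box.
Flange: 190 × 16, A = 3 040 mm², y = 168 mm, Ī = 64853.3 mm⁴.
Web: 18 × 160, A = 2 880 mm², y = 80 mm, Ī = 6 144 000 mm⁴.
Centroid: ȳ = ΣA·y / ΣA = 125.189 mm.
Transfer each piece to the horizontal centroidal axis using Ī + A·d² with d = y − 125.189:
  flange: d = 42.8108 mm → contributes +5 636 461 mm⁴
  web: d = -45.1892 mm → contributes +12 025 141 mm⁴
Total I = 17 661 601 mm⁴.

I_xx ≈ 1.766 × 10⁷ mm⁴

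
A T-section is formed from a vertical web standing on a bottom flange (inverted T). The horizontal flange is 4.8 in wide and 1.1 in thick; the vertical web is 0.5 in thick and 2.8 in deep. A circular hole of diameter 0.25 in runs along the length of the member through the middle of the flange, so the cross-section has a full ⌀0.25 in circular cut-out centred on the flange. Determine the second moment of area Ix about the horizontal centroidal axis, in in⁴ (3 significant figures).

Break the section into simple shapes (no overlaps), measuring from the bottom-left corner of the bounding box.
Flange: 4.8 × 1.1, A = 5.28 in², y = 0.55 in, Ī = 0.5324 in⁴.
Web: 0.5 × 2.8, A = 1.4 in², y = 2.5 in, Ī = 0.91467 in⁴.
Hole (subtracted): ⌀0.25, A = 0.049087 in², y = 0.55 in, Ī = 0.00019175 in⁴.
Centroid: ȳ = ΣA·y / ΣA = 0.96171 in.
Transfer each piece to the horizontal centroidal axis using Ī + A·d² with d = y − 0.96171:
  flange: d = -0.41171 in → contributes +1.4274 in⁴
  web: d = 1.5383 in → contributes +4.2275 in⁴
  hole: d = -0.41171 in → contributes −0.0085122 in⁴
Total I = 5.6464 in⁴.

Ix ≈ 5.65 in⁴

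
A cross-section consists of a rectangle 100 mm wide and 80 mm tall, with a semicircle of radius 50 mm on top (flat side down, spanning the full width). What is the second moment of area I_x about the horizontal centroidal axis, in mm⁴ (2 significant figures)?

Break the section into simple shapes (no overlaps), measuring from the bottom-left corner of the bounding box.
Rectangular body: 100 × 80, A = 8 000 mm², y = 40 mm, Ī = 4 266 667 mm⁴.
Semicircular cap: semicircle r = 50, A = 3 927 mm², y = 101.2 mm, Ī = 685 981 mm⁴.
Centroid: ȳ = ΣA·y / ΣA = 60.16 mm.
Transfer each piece to the horizontal centroidal axis using Ī + A·d² with d = y − 60.16:
  rectangular body: d = -20.16 mm → contributes +7 517 120 mm⁴
  semicircular cap: d = 41.06 mm → contributes +7 307 751 mm⁴
Total I = 14 824 871 mm⁴.

I_x ≈ 1.5 × 10⁷ mm⁴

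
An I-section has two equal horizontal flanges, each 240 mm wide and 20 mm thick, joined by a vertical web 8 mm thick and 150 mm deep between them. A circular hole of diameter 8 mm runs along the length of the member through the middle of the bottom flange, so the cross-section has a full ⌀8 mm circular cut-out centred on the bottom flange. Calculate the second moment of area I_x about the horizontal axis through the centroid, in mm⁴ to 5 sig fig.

I_x ≈ 7.1565 × 10⁷ mm⁴

Break the section into simple shapes (no overlaps), measuring from the bottom-left corner of the bounding box.
Bottom flange: 240 × 20, A = 4 800 mm², y = 10 mm, Ī = 160 000 mm⁴.
Web: 8 × 150, A = 1 200 mm², y = 95 mm, Ī = 2 250 000 mm⁴.
Top flange: 240 × 20, A = 4 800 mm², y = 180 mm, Ī = 160 000 mm⁴.
Hole (subtracted): ⌀8, A = 50.26548 mm², y = 10 mm, Ī = 201.0619 mm⁴.
Centroid: ȳ = ΣA·y / ΣA = 95.39746 mm.
Transfer each piece to the horizontal axis through the centroid using Ī + A·d² with d = y − 95.39746:
  bottom flange: d = -85.39746 mm → contributes +35 165 084 mm⁴
  web: d = -0.3974578 mm → contributes +2 250 190 mm⁴
  top flange: d = 84.60254 mm → contributes +34 516 433 mm⁴
  hole: d = -85.39746 mm → contributes −366773.4 mm⁴
Total I = 71 564 933 mm⁴.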